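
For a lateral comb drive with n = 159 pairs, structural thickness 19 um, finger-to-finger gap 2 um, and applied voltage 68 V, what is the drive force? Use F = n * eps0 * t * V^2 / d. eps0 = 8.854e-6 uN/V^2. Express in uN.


Step 1: Parameters: n=159, eps0=8.854e-6 uN/V^2, t=19 um, V=68 V, d=2 um
Step 2: V^2 = 4624
Step 3: F = 159 * 8.854e-6 * 19 * 4624 / 2
F = 61.841 uN


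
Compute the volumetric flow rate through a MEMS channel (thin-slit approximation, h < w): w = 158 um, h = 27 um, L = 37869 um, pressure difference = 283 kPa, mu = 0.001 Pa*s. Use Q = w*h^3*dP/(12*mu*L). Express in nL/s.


Step 1: Convert all dimensions to SI (meters).
w = 158e-6 m, h = 27e-6 m, L = 37869e-6 m, dP = 283e3 Pa
Step 2: Q = w * h^3 * dP / (12 * mu * L)
Q = 158e-6 * (27e-6)^3 * 283e3 / (12 * 0.001 * 37869e-6) = 1.93673291e-09 m^3/s
Step 3: Convert Q from m^3/s to nL/s (1 m^3 = 1e12 nL, so multiply by 1e12).
Q = 1936.733 nL/s


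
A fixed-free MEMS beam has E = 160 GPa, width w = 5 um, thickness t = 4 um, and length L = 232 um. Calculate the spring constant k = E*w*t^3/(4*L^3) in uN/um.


Step 1: Convert E to consistent units (1 GPa = 1000 uN/um^2).
E = 160 GPa = 160000 uN/um^2
Step 2: Compute t^3 = 4^3 = 64
Step 3: Compute L^3 = 232^3 = 12487168
Step 4: k = 160000 * 5 * 64 / (4 * 12487168)
k = 1.0251 uN/um


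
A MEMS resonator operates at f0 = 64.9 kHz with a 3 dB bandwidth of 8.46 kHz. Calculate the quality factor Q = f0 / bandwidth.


Step 1: Q = f0 / bandwidth
Step 2: Q = 64.9 / 8.46
Q = 7.7


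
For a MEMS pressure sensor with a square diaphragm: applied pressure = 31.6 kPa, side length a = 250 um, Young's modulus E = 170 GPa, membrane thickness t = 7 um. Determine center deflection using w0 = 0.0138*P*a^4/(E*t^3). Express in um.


Step 1: Convert pressure to compatible units (E is in GPa, so P in GPa).
P = 31.6 kPa = 31.6e-6 GPa
Step 2: Compute numerator: 0.0138 * P * a^4.
a^4 = 250^4 = 3906250000
numerator = 0.0138 * 31.6e-6 * 3906250000 = 1.7034e+03
Step 3: Compute denominator: E * t^3 = 170 * 7^3 = 58310
Step 4: w0 = numerator / denominator = 1.7034e+03 / 58310 = 0.0292 um


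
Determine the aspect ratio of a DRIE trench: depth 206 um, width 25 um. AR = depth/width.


Step 1: AR = depth / width
Step 2: AR = 206 / 25
AR = 8.2


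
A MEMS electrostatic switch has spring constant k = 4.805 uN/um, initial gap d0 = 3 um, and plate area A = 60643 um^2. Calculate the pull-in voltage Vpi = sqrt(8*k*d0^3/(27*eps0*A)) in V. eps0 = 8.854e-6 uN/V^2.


Step 1: Compute numerator: 8 * k * d0^3 = 8 * 4.805 * 3^3 = 1037.88
Step 2: Compute denominator: 27 * eps0 * A = 27 * 8.854e-6 * 60643 = 14.497194
Step 3: Vpi = sqrt(1037.88 / 14.497194)
Vpi = 8.46 V


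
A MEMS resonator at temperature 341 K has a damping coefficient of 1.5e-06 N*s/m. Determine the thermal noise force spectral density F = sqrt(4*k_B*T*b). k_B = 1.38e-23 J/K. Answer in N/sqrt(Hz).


Step 1: Compute 4 * k_B * T * b
= 4 * 1.38e-23 * 341 * 1.5e-06
= 2.8235e-26 N^2/Hz
Step 2: F_noise = sqrt(2.8235e-26)
F_noise = 1.68e-13 N/sqrt(Hz)


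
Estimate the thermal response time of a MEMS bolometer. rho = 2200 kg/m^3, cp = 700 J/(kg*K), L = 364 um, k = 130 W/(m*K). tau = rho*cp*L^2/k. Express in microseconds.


Step 1: Convert L to m: L = 364e-6 m
Step 2: L^2 = (364e-6)^2 = 1.32496e-07 m^2
Step 3: tau = 2200 * 700 * 1.32496e-07 / 130 = 1.569568e-03 s
Step 4: Convert to microseconds (multiply by 1e6).
tau = 1569.568 us


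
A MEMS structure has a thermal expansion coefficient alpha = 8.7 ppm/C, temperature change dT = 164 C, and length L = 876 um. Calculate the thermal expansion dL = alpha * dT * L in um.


Step 1: Convert CTE: alpha = 8.7 ppm/C = 8.7e-6 /C
Step 2: dL = 8.7e-6 * 164 * 876
dL = 1.2499 um


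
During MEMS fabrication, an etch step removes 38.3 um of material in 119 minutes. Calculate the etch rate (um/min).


Step 1: Etch rate = depth / time
Step 2: rate = 38.3 / 119
rate = 0.322 um/min


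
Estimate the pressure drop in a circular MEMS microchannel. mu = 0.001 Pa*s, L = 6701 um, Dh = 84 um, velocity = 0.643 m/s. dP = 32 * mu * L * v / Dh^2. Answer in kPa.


Step 1: Convert to SI: L = 6701e-6 m, Dh = 84e-6 m
Step 2: dP = 32 * 0.001 * 6701e-6 * 0.643 / (84e-6)^2
Step 3: dP = 19540.78 Pa
Step 4: Convert to kPa: dP = 19.54 kPa


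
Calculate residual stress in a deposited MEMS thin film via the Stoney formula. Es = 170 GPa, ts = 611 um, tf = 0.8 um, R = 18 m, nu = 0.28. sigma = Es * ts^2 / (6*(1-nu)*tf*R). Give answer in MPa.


Step 1: Compute numerator: Es * ts^2 = 170 * 611^2 = 63464570 (GPa*um^2)
Step 2: Compute denominator (R in um): 6*(1-nu)*tf*R = 6*0.72*0.8*18e6 = 62208000.0 (um^2)
Step 3: sigma (GPa) = 63464570 / 62208000.0 = 1.020199e+00 GPa
Step 4: Convert to MPa (x1000): sigma = 1020.2 MPa


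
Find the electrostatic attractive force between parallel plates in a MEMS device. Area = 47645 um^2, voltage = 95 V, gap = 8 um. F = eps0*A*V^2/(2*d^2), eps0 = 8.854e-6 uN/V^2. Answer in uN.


Step 1: Identify parameters.
eps0 = 8.854e-6 uN/V^2, A = 47645 um^2, V = 95 V, d = 8 um
Step 2: Compute V^2 = 95^2 = 9025
Step 3: Compute d^2 = 8^2 = 64
Step 4: F = 0.5 * 8.854e-6 * 47645 * 9025 / 64
F = 29.744 uN


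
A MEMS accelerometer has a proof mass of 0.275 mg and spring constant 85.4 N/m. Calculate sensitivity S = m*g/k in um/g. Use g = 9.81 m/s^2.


Step 1: Convert mass: m = 0.275 mg = 2.75e-07 kg
Step 2: S = m * g / k = 2.75e-07 * 9.81 / 85.4
Step 3: S = 3.16e-08 m/g
Step 4: Convert to um/g: S = 0.032 um/g


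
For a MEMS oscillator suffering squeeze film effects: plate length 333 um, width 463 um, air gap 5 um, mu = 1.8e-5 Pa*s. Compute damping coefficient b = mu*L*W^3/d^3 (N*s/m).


Step 1: Convert to SI.
L = 333e-6 m, W = 463e-6 m, d = 5e-6 m
Step 2: W^3 = (463e-6)^3 = 9.93e-11 m^3
Step 3: d^3 = (5e-6)^3 = 1.25e-16 m^3
Step 4: b = 1.8e-5 * 333e-6 * 9.93e-11 / 1.25e-16
b = 4.76e-03 N*s/m


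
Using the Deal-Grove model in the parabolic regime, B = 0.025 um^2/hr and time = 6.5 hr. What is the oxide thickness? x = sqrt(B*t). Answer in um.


Step 1: Compute B*t = 0.025 * 6.5 = 0.1625
Step 2: x = sqrt(0.1625)
x = 0.403 um


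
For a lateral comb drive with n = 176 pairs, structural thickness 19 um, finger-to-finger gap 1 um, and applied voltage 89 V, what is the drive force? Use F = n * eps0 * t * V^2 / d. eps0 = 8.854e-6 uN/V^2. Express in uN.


Step 1: Parameters: n=176, eps0=8.854e-6 uN/V^2, t=19 um, V=89 V, d=1 um
Step 2: V^2 = 7921
Step 3: F = 176 * 8.854e-6 * 19 * 7921 / 1
F = 234.523 uN


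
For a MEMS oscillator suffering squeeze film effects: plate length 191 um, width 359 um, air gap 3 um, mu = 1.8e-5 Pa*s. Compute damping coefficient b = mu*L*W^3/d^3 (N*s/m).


Step 1: Convert to SI.
L = 191e-6 m, W = 359e-6 m, d = 3e-6 m
Step 2: W^3 = (359e-6)^3 = 4.63e-11 m^3
Step 3: d^3 = (3e-6)^3 = 2.70e-17 m^3
Step 4: b = 1.8e-5 * 191e-6 * 4.63e-11 / 2.70e-17
b = 5.89e-03 N*s/m


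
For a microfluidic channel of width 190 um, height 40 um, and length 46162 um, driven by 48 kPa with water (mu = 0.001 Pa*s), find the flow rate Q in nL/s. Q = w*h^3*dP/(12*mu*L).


Step 1: Convert all dimensions to SI (meters).
w = 190e-6 m, h = 40e-6 m, L = 46162e-6 m, dP = 48e3 Pa
Step 2: Q = w * h^3 * dP / (12 * mu * L)
Q = 190e-6 * (40e-6)^3 * 48e3 / (12 * 0.001 * 46162e-6) = 1.05368052e-09 m^3/s
Step 3: Convert Q from m^3/s to nL/s (1 m^3 = 1e12 nL, so multiply by 1e12).
Q = 1053.681 nL/s


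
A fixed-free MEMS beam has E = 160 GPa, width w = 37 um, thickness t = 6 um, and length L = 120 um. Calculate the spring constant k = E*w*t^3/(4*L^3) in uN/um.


Step 1: Convert E to consistent units (1 GPa = 1000 uN/um^2).
E = 160 GPa = 160000 uN/um^2
Step 2: Compute t^3 = 6^3 = 216
Step 3: Compute L^3 = 120^3 = 1728000
Step 4: k = 160000 * 37 * 216 / (4 * 1728000)
k = 185.0 uN/um


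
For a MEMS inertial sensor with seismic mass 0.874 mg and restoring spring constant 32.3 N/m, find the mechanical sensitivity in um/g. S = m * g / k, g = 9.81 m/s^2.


Step 1: Convert mass: m = 0.874 mg = 8.74e-07 kg
Step 2: S = m * g / k = 8.74e-07 * 9.81 / 32.3
Step 3: S = 2.65e-07 m/g
Step 4: Convert to um/g: S = 0.265 um/g


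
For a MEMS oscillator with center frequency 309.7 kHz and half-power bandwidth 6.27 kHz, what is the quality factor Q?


Step 1: Q = f0 / bandwidth
Step 2: Q = 309.7 / 6.27
Q = 49.4


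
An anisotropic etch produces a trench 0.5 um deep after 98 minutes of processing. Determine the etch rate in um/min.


Step 1: Etch rate = depth / time
Step 2: rate = 0.5 / 98
rate = 0.005 um/min


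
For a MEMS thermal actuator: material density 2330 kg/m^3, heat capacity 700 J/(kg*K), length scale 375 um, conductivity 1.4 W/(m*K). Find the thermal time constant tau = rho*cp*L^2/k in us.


Step 1: Convert L to m: L = 375e-6 m
Step 2: L^2 = (375e-6)^2 = 1.40625e-07 m^2
Step 3: tau = 2330 * 700 * 1.40625e-07 / 1.4 = 1.63828125e-01 s
Step 4: Convert to microseconds (multiply by 1e6).
tau = 163828.125 us


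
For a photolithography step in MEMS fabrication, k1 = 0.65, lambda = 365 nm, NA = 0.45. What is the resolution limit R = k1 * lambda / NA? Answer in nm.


Step 1: Identify values: k1 = 0.65, lambda = 365 nm, NA = 0.45
Step 2: R = k1 * lambda / NA
R = 0.65 * 365 / 0.45
R = 527.2 nm


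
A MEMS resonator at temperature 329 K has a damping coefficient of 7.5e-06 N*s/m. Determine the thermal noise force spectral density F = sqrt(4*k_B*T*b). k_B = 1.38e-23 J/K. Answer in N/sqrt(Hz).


Step 1: Compute 4 * k_B * T * b
= 4 * 1.38e-23 * 329 * 7.5e-06
= 1.3621e-25 N^2/Hz
Step 2: F_noise = sqrt(1.3621e-25)
F_noise = 3.69e-13 N/sqrt(Hz)


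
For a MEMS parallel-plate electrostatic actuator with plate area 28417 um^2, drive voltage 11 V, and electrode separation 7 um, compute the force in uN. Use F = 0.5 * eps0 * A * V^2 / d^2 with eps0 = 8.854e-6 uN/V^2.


Step 1: Identify parameters.
eps0 = 8.854e-6 uN/V^2, A = 28417 um^2, V = 11 V, d = 7 um
Step 2: Compute V^2 = 11^2 = 121
Step 3: Compute d^2 = 7^2 = 49
Step 4: F = 0.5 * 8.854e-6 * 28417 * 121 / 49
F = 0.311 uN


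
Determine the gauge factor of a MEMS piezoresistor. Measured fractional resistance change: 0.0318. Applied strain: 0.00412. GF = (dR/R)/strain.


Step 1: Identify values.
dR/R = 0.0318, strain = 0.00412
Step 2: GF = (dR/R) / strain = 0.0318 / 0.00412
GF = 7.7


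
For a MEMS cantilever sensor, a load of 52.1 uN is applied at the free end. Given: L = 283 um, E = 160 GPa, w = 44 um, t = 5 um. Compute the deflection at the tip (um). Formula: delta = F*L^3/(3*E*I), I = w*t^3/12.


Step 1: Calculate the second moment of area.
I = w * t^3 / 12 = 44 * 5^3 / 12 = 458.3333 um^4
Step 2: Convert E to consistent units (1 GPa = 1000 uN/um^2).
E = 160 GPa = 160000 uN/um^2
Step 3: Calculate tip deflection.
delta = F * L^3 / (3 * E * I)
delta = 52.1 * 283^3 / (3 * 160000 * 458.3333)
delta = 5.3675 um


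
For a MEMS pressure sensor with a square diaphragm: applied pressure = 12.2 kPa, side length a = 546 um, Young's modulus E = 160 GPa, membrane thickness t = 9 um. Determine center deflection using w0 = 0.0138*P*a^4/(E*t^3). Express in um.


Step 1: Convert pressure to compatible units (E is in GPa, so P in GPa).
P = 12.2 kPa = 12.2e-6 GPa
Step 2: Compute numerator: 0.0138 * P * a^4.
a^4 = 546^4 = 88873149456
numerator = 0.0138 * 12.2e-6 * 88873149456 = 1.49627e+04
Step 3: Compute denominator: E * t^3 = 160 * 9^3 = 116640
Step 4: w0 = numerator / denominator = 1.49627e+04 / 116640 = 0.1283 um


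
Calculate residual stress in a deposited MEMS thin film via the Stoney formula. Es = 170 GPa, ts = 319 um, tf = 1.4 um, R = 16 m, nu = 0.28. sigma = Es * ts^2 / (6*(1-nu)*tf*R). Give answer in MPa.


Step 1: Compute numerator: Es * ts^2 = 170 * 319^2 = 17299370 (GPa*um^2)
Step 2: Compute denominator (R in um): 6*(1-nu)*tf*R = 6*0.72*1.4*16e6 = 96768000.0 (um^2)
Step 3: sigma (GPa) = 17299370 / 96768000.0 = 1.78772e-01 GPa
Step 4: Convert to MPa (x1000): sigma = 178.8 MPa


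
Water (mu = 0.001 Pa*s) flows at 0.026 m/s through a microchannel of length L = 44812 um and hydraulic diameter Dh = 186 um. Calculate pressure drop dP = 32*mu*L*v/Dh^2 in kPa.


Step 1: Convert to SI: L = 44812e-6 m, Dh = 186e-6 m
Step 2: dP = 32 * 0.001 * 44812e-6 * 0.026 / (186e-6)^2
Step 3: dP = 1077.68 Pa
Step 4: Convert to kPa: dP = 1.08 kPa


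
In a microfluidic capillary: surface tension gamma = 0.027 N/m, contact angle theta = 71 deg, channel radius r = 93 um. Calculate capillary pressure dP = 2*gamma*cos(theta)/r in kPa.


Step 1: cos(71 deg) = 0.3256
Step 2: Convert r to m: r = 93e-6 m
Step 3: dP = 2 * 0.027 * 0.3256 / 93e-6 = 189.1 Pa
Step 4: Convert Pa to kPa (divide by 1000).
dP = 0.19 kPa


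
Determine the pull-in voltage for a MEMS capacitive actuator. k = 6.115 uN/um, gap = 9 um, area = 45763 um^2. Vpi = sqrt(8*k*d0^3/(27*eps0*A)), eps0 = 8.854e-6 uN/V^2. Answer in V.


Step 1: Compute numerator: 8 * k * d0^3 = 8 * 6.115 * 9^3 = 35662.68
Step 2: Compute denominator: 27 * eps0 * A = 27 * 8.854e-6 * 45763 = 10.940011
Step 3: Vpi = sqrt(35662.68 / 10.940011)
Vpi = 57.1 V


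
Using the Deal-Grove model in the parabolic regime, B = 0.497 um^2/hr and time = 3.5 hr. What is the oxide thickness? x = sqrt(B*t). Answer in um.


Step 1: Compute B*t = 0.497 * 3.5 = 1.7395
Step 2: x = sqrt(1.7395)
x = 1.319 um


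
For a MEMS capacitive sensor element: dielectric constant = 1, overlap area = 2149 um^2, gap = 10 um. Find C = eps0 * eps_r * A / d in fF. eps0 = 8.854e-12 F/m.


Step 1: Convert area to m^2: A = 2149e-12 m^2
Step 2: Convert gap to m: d = 10e-6 m
Step 3: C = eps0 * eps_r * A / d
C = 8.854e-12 * 1 * 2149e-12 / 10e-6
Step 4: Convert to fF (multiply by 1e15).
C = 1.9 fF


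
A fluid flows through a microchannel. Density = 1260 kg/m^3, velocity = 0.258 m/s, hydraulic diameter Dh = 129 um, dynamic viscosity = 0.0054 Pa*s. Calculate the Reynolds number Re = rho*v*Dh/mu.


Step 1: Convert Dh to meters: Dh = 129e-6 m
Step 2: Re = rho * v * Dh / mu
Re = 1260 * 0.258 * 129e-6 / 0.0054
Re = 7.766


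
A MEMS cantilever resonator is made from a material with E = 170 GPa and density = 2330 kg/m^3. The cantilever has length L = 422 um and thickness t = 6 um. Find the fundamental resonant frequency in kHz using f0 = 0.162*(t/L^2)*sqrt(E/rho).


Step 1: Convert units to SI.
t_SI = 6e-6 m, L_SI = 422e-6 m
Step 2: Calculate sqrt(E/rho).
sqrt(170e9 / 2330) = 8541.74 m/s
Step 3: Compute f0.
f0 = 0.162 * 6e-6 / (422e-6)^2 * 8541.74 = 46621.7 Hz = 46.62 kHz


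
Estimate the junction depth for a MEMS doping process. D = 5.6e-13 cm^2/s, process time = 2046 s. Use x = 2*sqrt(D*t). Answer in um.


Step 1: Compute D*t = 5.6e-13 * 2046 = 1.14576e-09 cm^2
Step 2: sqrt(D*t) = 3.3849e-05 cm
Step 3: x = 2 * 3.3849e-05 cm = 6.7698e-05 cm
Step 4: Convert to um (1 cm = 1e4 um): x = 0.677 um


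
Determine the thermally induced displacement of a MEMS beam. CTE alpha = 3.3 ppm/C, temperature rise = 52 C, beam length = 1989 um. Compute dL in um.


Step 1: Convert CTE: alpha = 3.3 ppm/C = 3.3e-6 /C
Step 2: dL = 3.3e-6 * 52 * 1989
dL = 0.3413 um


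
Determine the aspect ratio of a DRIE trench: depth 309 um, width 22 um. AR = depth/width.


Step 1: AR = depth / width
Step 2: AR = 309 / 22
AR = 14.0


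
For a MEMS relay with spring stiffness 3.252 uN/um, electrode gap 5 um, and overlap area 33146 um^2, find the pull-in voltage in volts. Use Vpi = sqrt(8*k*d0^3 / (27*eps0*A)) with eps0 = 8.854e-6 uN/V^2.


Step 1: Compute numerator: 8 * k * d0^3 = 8 * 3.252 * 5^3 = 3252.0
Step 2: Compute denominator: 27 * eps0 * A = 27 * 8.854e-6 * 33146 = 7.923816
Step 3: Vpi = sqrt(3252.0 / 7.923816)
Vpi = 20.26 V


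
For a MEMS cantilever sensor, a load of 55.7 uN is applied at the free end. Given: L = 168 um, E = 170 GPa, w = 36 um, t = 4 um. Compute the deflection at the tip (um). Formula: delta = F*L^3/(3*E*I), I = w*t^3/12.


Step 1: Calculate the second moment of area.
I = w * t^3 / 12 = 36 * 4^3 / 12 = 192.0 um^4
Step 2: Convert E to consistent units (1 GPa = 1000 uN/um^2).
E = 170 GPa = 170000 uN/um^2
Step 3: Calculate tip deflection.
delta = F * L^3 / (3 * E * I)
delta = 55.7 * 168^3 / (3 * 170000 * 192.0)
delta = 2.6972 um


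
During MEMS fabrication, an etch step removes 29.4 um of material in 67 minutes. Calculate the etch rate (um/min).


Step 1: Etch rate = depth / time
Step 2: rate = 29.4 / 67
rate = 0.439 um/min


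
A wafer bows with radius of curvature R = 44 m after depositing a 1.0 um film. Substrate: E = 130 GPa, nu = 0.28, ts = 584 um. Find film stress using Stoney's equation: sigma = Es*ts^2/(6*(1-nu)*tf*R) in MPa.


Step 1: Compute numerator: Es * ts^2 = 130 * 584^2 = 44337280 (GPa*um^2)
Step 2: Compute denominator (R in um): 6*(1-nu)*tf*R = 6*0.72*1.0*44e6 = 190080000.0 (um^2)
Step 3: sigma (GPa) = 44337280 / 190080000.0 = 2.33256e-01 GPa
Step 4: Convert to MPa (x1000): sigma = 233.3 MPa


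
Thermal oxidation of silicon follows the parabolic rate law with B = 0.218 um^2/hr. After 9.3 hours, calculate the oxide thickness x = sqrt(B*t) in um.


Step 1: Compute B*t = 0.218 * 9.3 = 2.0274
Step 2: x = sqrt(2.0274)
x = 1.424 um


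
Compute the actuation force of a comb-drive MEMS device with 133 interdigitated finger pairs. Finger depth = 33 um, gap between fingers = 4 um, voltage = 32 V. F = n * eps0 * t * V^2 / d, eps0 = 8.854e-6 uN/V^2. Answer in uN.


Step 1: Parameters: n=133, eps0=8.854e-6 uN/V^2, t=33 um, V=32 V, d=4 um
Step 2: V^2 = 1024
Step 3: F = 133 * 8.854e-6 * 33 * 1024 / 4
F = 9.948 uN


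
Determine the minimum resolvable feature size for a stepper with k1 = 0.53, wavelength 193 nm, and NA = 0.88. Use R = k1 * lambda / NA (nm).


Step 1: Identify values: k1 = 0.53, lambda = 193 nm, NA = 0.88
Step 2: R = k1 * lambda / NA
R = 0.53 * 193 / 0.88
R = 116.2 nm


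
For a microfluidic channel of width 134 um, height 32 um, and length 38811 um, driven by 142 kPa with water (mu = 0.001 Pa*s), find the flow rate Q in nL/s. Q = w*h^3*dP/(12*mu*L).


Step 1: Convert all dimensions to SI (meters).
w = 134e-6 m, h = 32e-6 m, L = 38811e-6 m, dP = 142e3 Pa
Step 2: Q = w * h^3 * dP / (12 * mu * L)
Q = 134e-6 * (32e-6)^3 * 142e3 / (12 * 0.001 * 38811e-6) = 1.33877317e-09 m^3/s
Step 3: Convert Q from m^3/s to nL/s (1 m^3 = 1e12 nL, so multiply by 1e12).
Q = 1338.773 nL/s


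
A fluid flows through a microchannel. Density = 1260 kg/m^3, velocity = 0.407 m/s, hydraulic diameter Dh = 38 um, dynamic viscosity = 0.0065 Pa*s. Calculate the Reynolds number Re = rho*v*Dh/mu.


Step 1: Convert Dh to meters: Dh = 38e-6 m
Step 2: Re = rho * v * Dh / mu
Re = 1260 * 0.407 * 38e-6 / 0.0065
Re = 2.998


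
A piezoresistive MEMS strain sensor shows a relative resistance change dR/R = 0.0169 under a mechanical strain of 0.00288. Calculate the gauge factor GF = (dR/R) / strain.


Step 1: Identify values.
dR/R = 0.0169, strain = 0.00288
Step 2: GF = (dR/R) / strain = 0.0169 / 0.00288
GF = 5.9


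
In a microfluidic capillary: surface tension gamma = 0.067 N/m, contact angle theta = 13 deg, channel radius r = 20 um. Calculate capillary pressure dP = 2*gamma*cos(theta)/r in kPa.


Step 1: cos(13 deg) = 0.9744
Step 2: Convert r to m: r = 20e-6 m
Step 3: dP = 2 * 0.067 * 0.9744 / 20e-6 = 6528.5 Pa
Step 4: Convert Pa to kPa (divide by 1000).
dP = 6.53 kPa


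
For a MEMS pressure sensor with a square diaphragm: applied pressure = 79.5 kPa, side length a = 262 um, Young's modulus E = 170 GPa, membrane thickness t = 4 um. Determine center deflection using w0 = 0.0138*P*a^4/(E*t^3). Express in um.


Step 1: Convert pressure to compatible units (E is in GPa, so P in GPa).
P = 79.5 kPa = 79.5e-6 GPa
Step 2: Compute numerator: 0.0138 * P * a^4.
a^4 = 262^4 = 4711998736
numerator = 0.0138 * 79.5e-6 * 4711998736 = 5.16953e+03
Step 3: Compute denominator: E * t^3 = 170 * 4^3 = 10880
Step 4: w0 = numerator / denominator = 5.16953e+03 / 10880 = 0.4751 um


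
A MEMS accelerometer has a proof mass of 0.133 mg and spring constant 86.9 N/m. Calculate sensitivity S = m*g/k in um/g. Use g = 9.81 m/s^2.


Step 1: Convert mass: m = 0.133 mg = 1.33e-07 kg
Step 2: S = m * g / k = 1.33e-07 * 9.81 / 86.9
Step 3: S = 1.50e-08 m/g
Step 4: Convert to um/g: S = 0.015 um/g


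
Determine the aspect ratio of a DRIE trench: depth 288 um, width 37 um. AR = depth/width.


Step 1: AR = depth / width
Step 2: AR = 288 / 37
AR = 7.8


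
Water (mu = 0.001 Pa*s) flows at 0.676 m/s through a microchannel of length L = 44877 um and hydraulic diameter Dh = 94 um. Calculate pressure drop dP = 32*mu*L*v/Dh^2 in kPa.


Step 1: Convert to SI: L = 44877e-6 m, Dh = 94e-6 m
Step 2: dP = 32 * 0.001 * 44877e-6 * 0.676 / (94e-6)^2
Step 3: dP = 109866.37 Pa
Step 4: Convert to kPa: dP = 109.87 kPa


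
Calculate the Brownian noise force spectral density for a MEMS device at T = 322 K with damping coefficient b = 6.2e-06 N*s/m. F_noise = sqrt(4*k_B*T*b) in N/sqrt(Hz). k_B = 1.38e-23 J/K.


Step 1: Compute 4 * k_B * T * b
= 4 * 1.38e-23 * 322 * 6.2e-06
= 1.1020e-25 N^2/Hz
Step 2: F_noise = sqrt(1.1020e-25)
F_noise = 3.32e-13 N/sqrt(Hz)


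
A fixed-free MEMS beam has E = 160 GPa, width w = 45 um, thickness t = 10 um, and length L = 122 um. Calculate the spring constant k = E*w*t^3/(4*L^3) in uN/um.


Step 1: Convert E to consistent units (1 GPa = 1000 uN/um^2).
E = 160 GPa = 160000 uN/um^2
Step 2: Compute t^3 = 10^3 = 1000
Step 3: Compute L^3 = 122^3 = 1815848
Step 4: k = 160000 * 45 * 1000 / (4 * 1815848)
k = 991.2724 uN/um


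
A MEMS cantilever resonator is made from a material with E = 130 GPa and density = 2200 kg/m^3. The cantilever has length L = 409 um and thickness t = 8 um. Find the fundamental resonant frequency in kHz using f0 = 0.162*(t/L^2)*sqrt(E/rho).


Step 1: Convert units to SI.
t_SI = 8e-6 m, L_SI = 409e-6 m
Step 2: Calculate sqrt(E/rho).
sqrt(130e9 / 2200) = 7687.06 m/s
Step 3: Compute f0.
f0 = 0.162 * 8e-6 / (409e-6)^2 * 7687.06 = 59555.1 Hz = 59.56 kHz


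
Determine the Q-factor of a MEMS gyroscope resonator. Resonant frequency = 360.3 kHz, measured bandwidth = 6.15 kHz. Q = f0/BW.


Step 1: Q = f0 / bandwidth
Step 2: Q = 360.3 / 6.15
Q = 58.6


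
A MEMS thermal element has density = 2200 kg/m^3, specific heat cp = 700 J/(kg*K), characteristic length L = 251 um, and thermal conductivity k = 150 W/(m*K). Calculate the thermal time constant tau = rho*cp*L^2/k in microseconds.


Step 1: Convert L to m: L = 251e-6 m
Step 2: L^2 = (251e-6)^2 = 6.3001e-08 m^2
Step 3: tau = 2200 * 700 * 6.3001e-08 / 150 = 6.468103e-04 s
Step 4: Convert to microseconds (multiply by 1e6).
tau = 646.81 us


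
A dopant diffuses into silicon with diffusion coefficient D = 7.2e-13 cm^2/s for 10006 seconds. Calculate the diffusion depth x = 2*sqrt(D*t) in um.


Step 1: Compute D*t = 7.2e-13 * 10006 = 7.20432e-09 cm^2
Step 2: sqrt(D*t) = 8.48783e-05 cm
Step 3: x = 2 * 8.48783e-05 cm = 1.697566e-04 cm
Step 4: Convert to um (1 cm = 1e4 um): x = 1.698 um


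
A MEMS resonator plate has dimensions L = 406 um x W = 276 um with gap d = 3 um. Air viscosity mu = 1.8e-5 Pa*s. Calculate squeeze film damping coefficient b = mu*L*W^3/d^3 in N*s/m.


Step 1: Convert to SI.
L = 406e-6 m, W = 276e-6 m, d = 3e-6 m
Step 2: W^3 = (276e-6)^3 = 2.10e-11 m^3
Step 3: d^3 = (3e-6)^3 = 2.70e-17 m^3
Step 4: b = 1.8e-5 * 406e-6 * 2.10e-11 / 2.70e-17
b = 5.69e-03 N*s/m


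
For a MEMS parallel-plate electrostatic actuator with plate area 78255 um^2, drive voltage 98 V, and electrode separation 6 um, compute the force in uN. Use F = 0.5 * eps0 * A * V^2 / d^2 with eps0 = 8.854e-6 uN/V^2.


Step 1: Identify parameters.
eps0 = 8.854e-6 uN/V^2, A = 78255 um^2, V = 98 V, d = 6 um
Step 2: Compute V^2 = 98^2 = 9604
Step 3: Compute d^2 = 6^2 = 36
Step 4: F = 0.5 * 8.854e-6 * 78255 * 9604 / 36
F = 92.421 uN


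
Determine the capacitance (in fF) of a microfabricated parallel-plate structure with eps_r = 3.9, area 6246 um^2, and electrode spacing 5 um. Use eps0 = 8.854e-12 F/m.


Step 1: Convert area to m^2: A = 6246e-12 m^2
Step 2: Convert gap to m: d = 5e-6 m
Step 3: C = eps0 * eps_r * A / d
C = 8.854e-12 * 3.9 * 6246e-12 / 5e-6
Step 4: Convert to fF (multiply by 1e15).
C = 43.14 fF


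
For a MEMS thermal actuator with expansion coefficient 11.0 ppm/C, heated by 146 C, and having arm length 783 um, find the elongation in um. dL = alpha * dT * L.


Step 1: Convert CTE: alpha = 11.0 ppm/C = 11.0e-6 /C
Step 2: dL = 11.0e-6 * 146 * 783
dL = 1.2575 um


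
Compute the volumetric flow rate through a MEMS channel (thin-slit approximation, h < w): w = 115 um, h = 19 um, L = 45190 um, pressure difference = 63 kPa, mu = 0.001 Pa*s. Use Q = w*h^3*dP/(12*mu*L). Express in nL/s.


Step 1: Convert all dimensions to SI (meters).
w = 115e-6 m, h = 19e-6 m, L = 45190e-6 m, dP = 63e3 Pa
Step 2: Q = w * h^3 * dP / (12 * mu * L)
Q = 115e-6 * (19e-6)^3 * 63e3 / (12 * 0.001 * 45190e-6) = 9.1638e-11 m^3/s
Step 3: Convert Q from m^3/s to nL/s (1 m^3 = 1e12 nL, so multiply by 1e12).
Q = 91.638 nL/s


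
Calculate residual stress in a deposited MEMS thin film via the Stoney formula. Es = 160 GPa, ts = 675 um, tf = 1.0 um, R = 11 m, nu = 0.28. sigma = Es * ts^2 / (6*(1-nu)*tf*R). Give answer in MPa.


Step 1: Compute numerator: Es * ts^2 = 160 * 675^2 = 72900000 (GPa*um^2)
Step 2: Compute denominator (R in um): 6*(1-nu)*tf*R = 6*0.72*1.0*11e6 = 47520000.0 (um^2)
Step 3: sigma (GPa) = 72900000 / 47520000.0 = 1.534091e+00 GPa
Step 4: Convert to MPa (x1000): sigma = 1534.1 MPa


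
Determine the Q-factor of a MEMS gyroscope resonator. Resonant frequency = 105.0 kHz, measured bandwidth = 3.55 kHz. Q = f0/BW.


Step 1: Q = f0 / bandwidth
Step 2: Q = 105.0 / 3.55
Q = 29.6


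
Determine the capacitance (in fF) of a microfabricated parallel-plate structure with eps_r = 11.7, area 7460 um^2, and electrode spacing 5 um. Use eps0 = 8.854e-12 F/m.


Step 1: Convert area to m^2: A = 7460e-12 m^2
Step 2: Convert gap to m: d = 5e-6 m
Step 3: C = eps0 * eps_r * A / d
C = 8.854e-12 * 11.7 * 7460e-12 / 5e-6
Step 4: Convert to fF (multiply by 1e15).
C = 154.56 fF


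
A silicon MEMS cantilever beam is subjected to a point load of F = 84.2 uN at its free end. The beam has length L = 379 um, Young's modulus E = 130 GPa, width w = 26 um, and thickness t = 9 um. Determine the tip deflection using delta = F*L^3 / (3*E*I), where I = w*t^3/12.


Step 1: Calculate the second moment of area.
I = w * t^3 / 12 = 26 * 9^3 / 12 = 1579.5 um^4
Step 2: Convert E to consistent units (1 GPa = 1000 uN/um^2).
E = 130 GPa = 130000 uN/um^2
Step 3: Calculate tip deflection.
delta = F * L^3 / (3 * E * I)
delta = 84.2 * 379^3 / (3 * 130000 * 1579.5)
delta = 7.4412 um


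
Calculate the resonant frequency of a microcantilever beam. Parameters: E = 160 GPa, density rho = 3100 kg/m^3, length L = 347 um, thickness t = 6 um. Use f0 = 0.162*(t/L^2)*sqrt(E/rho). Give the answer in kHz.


Step 1: Convert units to SI.
t_SI = 6e-6 m, L_SI = 347e-6 m
Step 2: Calculate sqrt(E/rho).
sqrt(160e9 / 3100) = 7184.21 m/s
Step 3: Compute f0.
f0 = 0.162 * 6e-6 / (347e-6)^2 * 7184.21 = 57994.4 Hz = 57.99 kHz


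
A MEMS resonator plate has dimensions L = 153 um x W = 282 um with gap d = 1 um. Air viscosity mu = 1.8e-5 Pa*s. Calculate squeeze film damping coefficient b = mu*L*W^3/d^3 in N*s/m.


Step 1: Convert to SI.
L = 153e-6 m, W = 282e-6 m, d = 1e-6 m
Step 2: W^3 = (282e-6)^3 = 2.24e-11 m^3
Step 3: d^3 = (1e-6)^3 = 1.00e-18 m^3
Step 4: b = 1.8e-5 * 153e-6 * 2.24e-11 / 1.00e-18
b = 6.18e-02 N*s/m


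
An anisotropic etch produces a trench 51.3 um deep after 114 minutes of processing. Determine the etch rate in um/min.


Step 1: Etch rate = depth / time
Step 2: rate = 51.3 / 114
rate = 0.45 um/min


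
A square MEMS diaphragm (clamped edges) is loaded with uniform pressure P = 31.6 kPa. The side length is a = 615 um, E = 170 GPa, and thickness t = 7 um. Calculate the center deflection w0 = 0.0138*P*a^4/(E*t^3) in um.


Step 1: Convert pressure to compatible units (E is in GPa, so P in GPa).
P = 31.6 kPa = 31.6e-6 GPa
Step 2: Compute numerator: 0.0138 * P * a^4.
a^4 = 615^4 = 143054150625
numerator = 0.0138 * 31.6e-6 * 143054150625 = 6.238305e+04
Step 3: Compute denominator: E * t^3 = 170 * 7^3 = 58310
Step 4: w0 = numerator / denominator = 6.238305e+04 / 58310 = 1.0699 um


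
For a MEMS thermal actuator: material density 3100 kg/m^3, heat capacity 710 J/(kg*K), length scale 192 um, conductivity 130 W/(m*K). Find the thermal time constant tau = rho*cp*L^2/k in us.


Step 1: Convert L to m: L = 192e-6 m
Step 2: L^2 = (192e-6)^2 = 3.6864e-08 m^2
Step 3: tau = 3100 * 710 * 3.6864e-08 / 130 = 6.2413588e-04 s
Step 4: Convert to microseconds (multiply by 1e6).
tau = 624.136 us


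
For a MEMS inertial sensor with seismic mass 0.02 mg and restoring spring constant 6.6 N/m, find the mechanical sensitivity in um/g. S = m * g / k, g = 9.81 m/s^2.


Step 1: Convert mass: m = 0.02 mg = 2.00e-08 kg
Step 2: S = m * g / k = 2.00e-08 * 9.81 / 6.6
Step 3: S = 2.97e-08 m/g
Step 4: Convert to um/g: S = 0.03 um/g


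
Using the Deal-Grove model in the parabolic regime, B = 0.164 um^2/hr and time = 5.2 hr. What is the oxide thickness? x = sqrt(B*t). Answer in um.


Step 1: Compute B*t = 0.164 * 5.2 = 0.8528
Step 2: x = sqrt(0.8528)
x = 0.923 um


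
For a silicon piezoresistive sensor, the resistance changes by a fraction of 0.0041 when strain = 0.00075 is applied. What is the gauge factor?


Step 1: Identify values.
dR/R = 0.0041, strain = 0.00075
Step 2: GF = (dR/R) / strain = 0.0041 / 0.00075
GF = 5.5


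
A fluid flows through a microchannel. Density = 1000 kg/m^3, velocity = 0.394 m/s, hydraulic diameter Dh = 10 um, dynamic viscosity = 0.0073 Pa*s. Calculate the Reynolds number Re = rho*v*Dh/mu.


Step 1: Convert Dh to meters: Dh = 10e-6 m
Step 2: Re = rho * v * Dh / mu
Re = 1000 * 0.394 * 10e-6 / 0.0073
Re = 0.54


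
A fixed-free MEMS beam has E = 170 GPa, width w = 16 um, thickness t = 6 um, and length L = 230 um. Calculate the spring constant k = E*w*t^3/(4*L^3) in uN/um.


Step 1: Convert E to consistent units (1 GPa = 1000 uN/um^2).
E = 170 GPa = 170000 uN/um^2
Step 2: Compute t^3 = 6^3 = 216
Step 3: Compute L^3 = 230^3 = 12167000
Step 4: k = 170000 * 16 * 216 / (4 * 12167000)
k = 12.072 uN/um


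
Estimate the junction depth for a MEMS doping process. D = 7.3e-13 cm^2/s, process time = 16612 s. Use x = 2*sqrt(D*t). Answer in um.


Step 1: Compute D*t = 7.3e-13 * 16612 = 1.212676e-08 cm^2
Step 2: sqrt(D*t) = 1.10122e-04 cm
Step 3: x = 2 * 1.10122e-04 cm = 2.20244e-04 cm
Step 4: Convert to um (1 cm = 1e4 um): x = 2.202 um


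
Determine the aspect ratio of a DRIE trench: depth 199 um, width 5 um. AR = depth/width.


Step 1: AR = depth / width
Step 2: AR = 199 / 5
AR = 39.8


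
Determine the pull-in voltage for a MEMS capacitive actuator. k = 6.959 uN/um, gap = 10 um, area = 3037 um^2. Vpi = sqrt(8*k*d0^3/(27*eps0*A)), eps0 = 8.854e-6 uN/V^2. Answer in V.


Step 1: Compute numerator: 8 * k * d0^3 = 8 * 6.959 * 10^3 = 55672.0
Step 2: Compute denominator: 27 * eps0 * A = 27 * 8.854e-6 * 3037 = 0.726019
Step 3: Vpi = sqrt(55672.0 / 0.726019)
Vpi = 276.91 V


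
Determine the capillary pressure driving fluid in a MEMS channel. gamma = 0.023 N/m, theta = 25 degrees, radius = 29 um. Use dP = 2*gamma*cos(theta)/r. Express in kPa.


Step 1: cos(25 deg) = 0.9063
Step 2: Convert r to m: r = 29e-6 m
Step 3: dP = 2 * 0.023 * 0.9063 / 29e-6 = 1437.6 Pa
Step 4: Convert Pa to kPa (divide by 1000).
dP = 1.44 kPa


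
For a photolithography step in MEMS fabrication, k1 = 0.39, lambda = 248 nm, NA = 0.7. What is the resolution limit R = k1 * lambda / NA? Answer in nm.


Step 1: Identify values: k1 = 0.39, lambda = 248 nm, NA = 0.7
Step 2: R = k1 * lambda / NA
R = 0.39 * 248 / 0.7
R = 138.2 nm


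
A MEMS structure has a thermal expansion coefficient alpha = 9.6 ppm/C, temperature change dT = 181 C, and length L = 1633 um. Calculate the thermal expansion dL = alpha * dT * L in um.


Step 1: Convert CTE: alpha = 9.6 ppm/C = 9.6e-6 /C
Step 2: dL = 9.6e-6 * 181 * 1633
dL = 2.8375 um


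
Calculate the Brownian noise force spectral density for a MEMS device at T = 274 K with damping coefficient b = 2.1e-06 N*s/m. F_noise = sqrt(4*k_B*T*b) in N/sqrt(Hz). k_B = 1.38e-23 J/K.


Step 1: Compute 4 * k_B * T * b
= 4 * 1.38e-23 * 274 * 2.1e-06
= 3.1762e-26 N^2/Hz
Step 2: F_noise = sqrt(3.1762e-26)
F_noise = 1.78e-13 N/sqrt(Hz)


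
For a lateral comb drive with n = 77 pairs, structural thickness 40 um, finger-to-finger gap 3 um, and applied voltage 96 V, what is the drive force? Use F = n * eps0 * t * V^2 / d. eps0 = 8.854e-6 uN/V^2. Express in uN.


Step 1: Parameters: n=77, eps0=8.854e-6 uN/V^2, t=40 um, V=96 V, d=3 um
Step 2: V^2 = 9216
Step 3: F = 77 * 8.854e-6 * 40 * 9216 / 3
F = 83.774 uN


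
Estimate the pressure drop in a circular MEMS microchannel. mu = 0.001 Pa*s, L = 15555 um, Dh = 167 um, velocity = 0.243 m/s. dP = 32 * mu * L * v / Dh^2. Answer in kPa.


Step 1: Convert to SI: L = 15555e-6 m, Dh = 167e-6 m
Step 2: dP = 32 * 0.001 * 15555e-6 * 0.243 / (167e-6)^2
Step 3: dP = 4337.04 Pa
Step 4: Convert to kPa: dP = 4.34 kPa


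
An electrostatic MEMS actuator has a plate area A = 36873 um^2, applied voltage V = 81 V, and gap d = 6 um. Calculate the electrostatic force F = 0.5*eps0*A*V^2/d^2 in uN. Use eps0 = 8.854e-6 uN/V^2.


Step 1: Identify parameters.
eps0 = 8.854e-6 uN/V^2, A = 36873 um^2, V = 81 V, d = 6 um
Step 2: Compute V^2 = 81^2 = 6561
Step 3: Compute d^2 = 6^2 = 36
Step 4: F = 0.5 * 8.854e-6 * 36873 * 6561 / 36
F = 29.75 uN


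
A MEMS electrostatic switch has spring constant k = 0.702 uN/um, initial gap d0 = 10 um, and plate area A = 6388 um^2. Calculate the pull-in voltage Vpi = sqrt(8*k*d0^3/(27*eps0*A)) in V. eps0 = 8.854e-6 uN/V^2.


Step 1: Compute numerator: 8 * k * d0^3 = 8 * 0.702 * 10^3 = 5616.0
Step 2: Compute denominator: 27 * eps0 * A = 27 * 8.854e-6 * 6388 = 1.527103
Step 3: Vpi = sqrt(5616.0 / 1.527103)
Vpi = 60.64 V


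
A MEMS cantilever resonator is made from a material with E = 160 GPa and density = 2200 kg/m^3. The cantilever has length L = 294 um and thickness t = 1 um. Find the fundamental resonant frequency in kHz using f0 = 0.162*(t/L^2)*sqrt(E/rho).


Step 1: Convert units to SI.
t_SI = 1e-6 m, L_SI = 294e-6 m
Step 2: Calculate sqrt(E/rho).
sqrt(160e9 / 2200) = 8528.03 m/s
Step 3: Compute f0.
f0 = 0.162 * 1e-6 / (294e-6)^2 * 8528.03 = 15983.4 Hz = 15.98 kHz


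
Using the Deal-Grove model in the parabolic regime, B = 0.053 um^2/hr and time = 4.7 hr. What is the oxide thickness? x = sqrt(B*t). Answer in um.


Step 1: Compute B*t = 0.053 * 4.7 = 0.2491
Step 2: x = sqrt(0.2491)
x = 0.499 um


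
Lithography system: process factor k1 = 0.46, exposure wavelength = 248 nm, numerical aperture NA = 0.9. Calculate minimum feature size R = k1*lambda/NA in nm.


Step 1: Identify values: k1 = 0.46, lambda = 248 nm, NA = 0.9
Step 2: R = k1 * lambda / NA
R = 0.46 * 248 / 0.9
R = 126.8 nm


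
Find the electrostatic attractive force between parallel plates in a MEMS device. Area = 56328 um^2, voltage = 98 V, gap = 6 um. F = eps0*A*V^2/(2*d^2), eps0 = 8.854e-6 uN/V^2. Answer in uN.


Step 1: Identify parameters.
eps0 = 8.854e-6 uN/V^2, A = 56328 um^2, V = 98 V, d = 6 um
Step 2: Compute V^2 = 98^2 = 9604
Step 3: Compute d^2 = 6^2 = 36
Step 4: F = 0.5 * 8.854e-6 * 56328 * 9604 / 36
F = 66.525 uN


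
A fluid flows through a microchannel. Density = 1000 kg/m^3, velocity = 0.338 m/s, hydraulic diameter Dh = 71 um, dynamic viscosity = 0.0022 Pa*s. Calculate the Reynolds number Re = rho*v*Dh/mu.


Step 1: Convert Dh to meters: Dh = 71e-6 m
Step 2: Re = rho * v * Dh / mu
Re = 1000 * 0.338 * 71e-6 / 0.0022
Re = 10.908


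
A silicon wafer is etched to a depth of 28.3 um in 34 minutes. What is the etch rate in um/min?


Step 1: Etch rate = depth / time
Step 2: rate = 28.3 / 34
rate = 0.832 um/min


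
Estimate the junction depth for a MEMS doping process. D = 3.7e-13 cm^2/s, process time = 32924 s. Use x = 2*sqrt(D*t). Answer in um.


Step 1: Compute D*t = 3.7e-13 * 32924 = 1.218188e-08 cm^2
Step 2: sqrt(D*t) = 1.10372e-04 cm
Step 3: x = 2 * 1.10372e-04 cm = 2.20744e-04 cm
Step 4: Convert to um (1 cm = 1e4 um): x = 2.207 um


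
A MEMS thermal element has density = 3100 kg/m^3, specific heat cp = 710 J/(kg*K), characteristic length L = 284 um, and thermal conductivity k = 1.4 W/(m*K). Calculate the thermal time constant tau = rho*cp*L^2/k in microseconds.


Step 1: Convert L to m: L = 284e-6 m
Step 2: L^2 = (284e-6)^2 = 8.0656e-08 m^2
Step 3: tau = 3100 * 710 * 8.0656e-08 / 1.4 = 1.2680275429e-01 s
Step 4: Convert to microseconds (multiply by 1e6).
tau = 126802.754 us


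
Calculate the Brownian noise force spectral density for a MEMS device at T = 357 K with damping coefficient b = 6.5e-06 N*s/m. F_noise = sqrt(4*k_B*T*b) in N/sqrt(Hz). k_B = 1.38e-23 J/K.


Step 1: Compute 4 * k_B * T * b
= 4 * 1.38e-23 * 357 * 6.5e-06
= 1.2809e-25 N^2/Hz
Step 2: F_noise = sqrt(1.2809e-25)
F_noise = 3.58e-13 N/sqrt(Hz)


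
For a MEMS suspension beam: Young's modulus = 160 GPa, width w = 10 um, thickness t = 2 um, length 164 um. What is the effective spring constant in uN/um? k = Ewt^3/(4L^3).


Step 1: Convert E to consistent units (1 GPa = 1000 uN/um^2).
E = 160 GPa = 160000 uN/um^2
Step 2: Compute t^3 = 2^3 = 8
Step 3: Compute L^3 = 164^3 = 4410944
Step 4: k = 160000 * 10 * 8 / (4 * 4410944)
k = 0.7255 uN/um


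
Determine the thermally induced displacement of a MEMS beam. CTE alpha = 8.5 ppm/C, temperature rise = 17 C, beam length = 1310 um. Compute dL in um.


Step 1: Convert CTE: alpha = 8.5 ppm/C = 8.5e-6 /C
Step 2: dL = 8.5e-6 * 17 * 1310
dL = 0.1893 um


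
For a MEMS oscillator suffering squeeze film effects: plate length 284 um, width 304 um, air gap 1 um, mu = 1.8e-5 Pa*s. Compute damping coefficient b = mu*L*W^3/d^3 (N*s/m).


Step 1: Convert to SI.
L = 284e-6 m, W = 304e-6 m, d = 1e-6 m
Step 2: W^3 = (304e-6)^3 = 2.81e-11 m^3
Step 3: d^3 = (1e-6)^3 = 1.00e-18 m^3
Step 4: b = 1.8e-5 * 284e-6 * 2.81e-11 / 1.00e-18
b = 1.44e-01 N*s/m


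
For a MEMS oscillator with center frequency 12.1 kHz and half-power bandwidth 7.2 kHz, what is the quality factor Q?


Step 1: Q = f0 / bandwidth
Step 2: Q = 12.1 / 7.2
Q = 1.7


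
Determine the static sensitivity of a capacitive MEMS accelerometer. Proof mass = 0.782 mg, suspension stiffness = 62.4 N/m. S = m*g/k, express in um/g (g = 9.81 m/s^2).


Step 1: Convert mass: m = 0.782 mg = 7.82e-07 kg
Step 2: S = m * g / k = 7.82e-07 * 9.81 / 62.4
Step 3: S = 1.23e-07 m/g
Step 4: Convert to um/g: S = 0.123 um/g


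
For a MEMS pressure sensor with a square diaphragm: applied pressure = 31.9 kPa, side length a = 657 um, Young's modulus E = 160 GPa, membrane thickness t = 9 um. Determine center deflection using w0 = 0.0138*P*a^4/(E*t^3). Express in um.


Step 1: Convert pressure to compatible units (E is in GPa, so P in GPa).
P = 31.9 kPa = 31.9e-6 GPa
Step 2: Compute numerator: 0.0138 * P * a^4.
a^4 = 657^4 = 186320859201
numerator = 0.0138 * 31.9e-6 * 186320859201 = 8.20222e+04
Step 3: Compute denominator: E * t^3 = 160 * 9^3 = 116640
Step 4: w0 = numerator / denominator = 8.20222e+04 / 116640 = 0.7032 um


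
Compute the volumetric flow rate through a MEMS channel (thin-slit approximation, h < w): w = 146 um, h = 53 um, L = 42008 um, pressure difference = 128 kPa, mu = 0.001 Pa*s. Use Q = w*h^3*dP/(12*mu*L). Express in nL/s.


Step 1: Convert all dimensions to SI (meters).
w = 146e-6 m, h = 53e-6 m, L = 42008e-6 m, dP = 128e3 Pa
Step 2: Q = w * h^3 * dP / (12 * mu * L)
Q = 146e-6 * (53e-6)^3 * 128e3 / (12 * 0.001 * 42008e-6) = 5.51921336e-09 m^3/s
Step 3: Convert Q from m^3/s to nL/s (1 m^3 = 1e12 nL, so multiply by 1e12).
Q = 5519.213 nL/s


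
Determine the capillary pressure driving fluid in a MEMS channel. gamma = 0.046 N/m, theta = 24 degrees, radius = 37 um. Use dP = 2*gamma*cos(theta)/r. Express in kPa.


Step 1: cos(24 deg) = 0.9135
Step 2: Convert r to m: r = 37e-6 m
Step 3: dP = 2 * 0.046 * 0.9135 / 37e-6 = 2271.4 Pa
Step 4: Convert Pa to kPa (divide by 1000).
dP = 2.27 kPa
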